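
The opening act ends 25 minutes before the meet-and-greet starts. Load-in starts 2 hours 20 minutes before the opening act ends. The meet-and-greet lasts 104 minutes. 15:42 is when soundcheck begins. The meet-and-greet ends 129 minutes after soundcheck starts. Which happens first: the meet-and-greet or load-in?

load-in

The meet-and-greet ends at 15:42 + 129 min = 17:51.
The meet-and-greet starts at 17:51 − 104 min = 16:07.
The opening act ends at 16:07 − 25 min = 15:42.
Load-in starts at 15:42 − 140 min = 13:22.
The meet-and-greet starts at 16:07 and load-in starts at 13:22, so load-in is first.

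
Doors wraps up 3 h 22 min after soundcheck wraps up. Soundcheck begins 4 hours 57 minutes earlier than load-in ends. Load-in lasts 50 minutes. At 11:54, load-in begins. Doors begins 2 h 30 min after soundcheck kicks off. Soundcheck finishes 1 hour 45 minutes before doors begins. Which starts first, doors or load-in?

Load-in ends at 11:54 + 50 min = 12:44.
Soundcheck starts at 12:44 − 297 min = 07:47.
Doors starts at 07:47 + 150 min = 10:17.
Doors starts at 10:17 and load-in starts at 11:54, so doors is first.

doors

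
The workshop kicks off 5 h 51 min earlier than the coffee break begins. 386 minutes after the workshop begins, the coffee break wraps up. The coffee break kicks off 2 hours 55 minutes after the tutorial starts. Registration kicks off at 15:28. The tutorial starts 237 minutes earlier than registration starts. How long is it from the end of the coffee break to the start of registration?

27 minutes

The tutorial starts at 15:28 − 237 min = 11:31.
The coffee break starts at 11:31 + 175 min = 14:26.
The workshop starts at 14:26 − 351 min = 08:35.
The coffee break ends at 08:35 + 386 min = 15:01.
From 15:01 to 15:28 is 27 minutes.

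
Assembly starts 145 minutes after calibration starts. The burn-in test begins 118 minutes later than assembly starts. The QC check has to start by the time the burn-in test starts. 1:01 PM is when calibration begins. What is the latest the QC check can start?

Assembly starts at 1:01 PM + 145 min = 3:26 PM.
The burn-in test starts at 3:26 PM + 118 min = 5:24 PM.
The QC check is bounded by the burn-in test, so the latest it can start is 5:24 PM.

5:24 PM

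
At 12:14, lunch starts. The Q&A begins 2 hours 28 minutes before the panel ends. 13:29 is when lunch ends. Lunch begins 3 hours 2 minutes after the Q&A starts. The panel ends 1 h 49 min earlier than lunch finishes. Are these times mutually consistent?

Yes

The panel ends at 13:29 − 109 min = 11:40.
The Q&A starts at 11:40 − 148 min = 09:12.
Lunch starts at 09:12 + 182 min = 12:14.
That matches the stated 12:14, so the schedule is consistent.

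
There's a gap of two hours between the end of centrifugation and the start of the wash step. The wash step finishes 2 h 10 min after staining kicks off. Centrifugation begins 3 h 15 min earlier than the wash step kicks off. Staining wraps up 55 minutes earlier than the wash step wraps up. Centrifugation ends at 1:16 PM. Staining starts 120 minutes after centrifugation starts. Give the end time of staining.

3:16 PM

The wash step starts at 1:16 PM + 120 min = 3:16 PM.
Centrifugation starts at 3:16 PM − 195 min = 12:01 PM.
Staining starts at 12:01 PM + 120 min = 2:01 PM.
The wash step ends at 2:01 PM + 130 min = 4:11 PM.
Staining ends at 4:11 PM − 55 min = 3:16 PM.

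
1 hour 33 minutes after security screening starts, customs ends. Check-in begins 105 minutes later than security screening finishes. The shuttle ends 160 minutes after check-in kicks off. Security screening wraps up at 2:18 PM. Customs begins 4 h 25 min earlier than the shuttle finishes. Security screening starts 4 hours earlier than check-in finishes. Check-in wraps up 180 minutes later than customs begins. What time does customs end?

2:51 PM

Check-in starts at 2:18 PM + 105 min = 4:03 PM.
The shuttle ends at 4:03 PM + 160 min = 6:43 PM.
Customs starts at 6:43 PM − 265 min = 2:18 PM.
Check-in ends at 2:18 PM + 180 min = 5:18 PM.
Security screening starts at 5:18 PM − 240 min = 1:18 PM.
Customs ends at 1:18 PM + 93 min = 2:51 PM.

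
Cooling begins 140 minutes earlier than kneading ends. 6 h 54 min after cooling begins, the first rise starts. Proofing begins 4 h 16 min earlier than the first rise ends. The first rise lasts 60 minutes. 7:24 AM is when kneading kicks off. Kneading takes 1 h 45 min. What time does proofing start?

10:27 AM

Kneading ends at 7:24 AM + 105 min = 9:09 AM.
Cooling starts at 9:09 AM − 140 min = 6:49 AM.
The first rise starts at 6:49 AM + 414 min = 1:43 PM.
The first rise ends at 1:43 PM + 60 min = 2:43 PM.
Proofing starts at 2:43 PM − 256 min = 10:27 AM.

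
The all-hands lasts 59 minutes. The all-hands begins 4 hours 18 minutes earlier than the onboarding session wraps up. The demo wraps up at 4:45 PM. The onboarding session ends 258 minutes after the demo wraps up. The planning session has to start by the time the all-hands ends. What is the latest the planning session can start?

5:44 PM

The onboarding session ends at 4:45 PM + 258 min = 9:03 PM.
The all-hands starts at 9:03 PM − 258 min = 4:45 PM.
The all-hands ends at 4:45 PM + 59 min = 5:44 PM.
The planning session is bounded by the all-hands, so the latest it can start is 5:44 PM.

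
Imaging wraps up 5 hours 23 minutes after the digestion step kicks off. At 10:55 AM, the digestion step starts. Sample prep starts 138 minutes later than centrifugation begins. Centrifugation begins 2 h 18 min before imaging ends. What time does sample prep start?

4:18 PM

Imaging ends at 10:55 AM + 323 min = 4:18 PM.
Centrifugation starts at 4:18 PM − 138 min = 2:00 PM.
Sample prep starts at 2:00 PM + 138 min = 4:18 PM.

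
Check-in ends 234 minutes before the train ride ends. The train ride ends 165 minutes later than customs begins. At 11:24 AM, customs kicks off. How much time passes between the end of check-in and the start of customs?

1 hour 9 minutes

The train ride ends at 11:24 AM + 165 min = 2:09 PM.
Check-in ends at 2:09 PM − 234 min = 10:15 AM.
From 10:15 AM to 11:24 AM is 1 hour 9 minutes.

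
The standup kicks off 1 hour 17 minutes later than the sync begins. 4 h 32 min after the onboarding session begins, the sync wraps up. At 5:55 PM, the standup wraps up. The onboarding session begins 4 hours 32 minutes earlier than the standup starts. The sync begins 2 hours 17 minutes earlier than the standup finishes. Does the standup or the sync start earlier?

the sync

The sync starts at 5:55 PM − 137 min = 3:38 PM.
The standup starts at 3:38 PM + 77 min = 4:55 PM.
The standup starts at 4:55 PM and the sync starts at 3:38 PM, so the sync is first.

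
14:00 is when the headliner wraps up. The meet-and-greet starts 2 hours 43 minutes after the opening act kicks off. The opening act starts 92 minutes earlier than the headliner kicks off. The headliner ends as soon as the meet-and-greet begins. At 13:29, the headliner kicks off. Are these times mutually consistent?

The opening act starts at 13:29 − 92 min = 11:57.
The meet-and-greet starts at 11:57 + 163 min = 14:40.
So the headliner ends at 14:40.
But the headliner is also said to end at 14:00 — a 40-minute conflict.

No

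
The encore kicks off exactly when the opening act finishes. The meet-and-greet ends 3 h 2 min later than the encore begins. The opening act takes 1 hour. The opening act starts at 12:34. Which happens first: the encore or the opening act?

The opening act ends at 12:34 + 60 min = 13:34.
So the encore starts at 13:34.
The encore starts at 13:34 and the opening act starts at 12:34, so the opening act is first.

the opening act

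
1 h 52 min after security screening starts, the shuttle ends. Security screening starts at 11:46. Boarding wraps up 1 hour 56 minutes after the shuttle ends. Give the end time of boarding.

15:34

The shuttle ends at 11:46 + 112 min = 13:38.
Boarding ends at 13:38 + 116 min = 15:34.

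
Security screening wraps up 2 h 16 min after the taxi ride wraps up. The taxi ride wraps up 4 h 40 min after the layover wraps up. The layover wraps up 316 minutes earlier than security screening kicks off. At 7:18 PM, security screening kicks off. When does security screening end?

The layover ends at 7:18 PM − 316 min = 2:02 PM.
The taxi ride ends at 2:02 PM + 280 min = 6:42 PM.
Security screening ends at 6:42 PM + 136 min = 8:58 PM.

8:58 PM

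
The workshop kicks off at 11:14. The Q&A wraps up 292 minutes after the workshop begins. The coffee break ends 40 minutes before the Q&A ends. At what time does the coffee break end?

The Q&A ends at 11:14 + 292 min = 16:06.
The coffee break ends at 16:06 − 40 min = 15:26.

15:26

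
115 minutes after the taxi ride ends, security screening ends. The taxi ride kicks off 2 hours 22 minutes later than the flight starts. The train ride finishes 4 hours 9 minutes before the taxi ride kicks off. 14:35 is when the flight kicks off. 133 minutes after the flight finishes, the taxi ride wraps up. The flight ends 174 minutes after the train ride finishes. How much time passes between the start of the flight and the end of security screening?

5 hours 15 minutes

The taxi ride starts at 14:35 + 142 min = 16:57.
The train ride ends at 16:57 − 249 min = 12:48.
The flight ends at 12:48 + 174 min = 15:42.
The taxi ride ends at 15:42 + 133 min = 17:55.
Security screening ends at 17:55 + 115 min = 19:50.
From 14:35 to 19:50 is 5 hours 15 minutes.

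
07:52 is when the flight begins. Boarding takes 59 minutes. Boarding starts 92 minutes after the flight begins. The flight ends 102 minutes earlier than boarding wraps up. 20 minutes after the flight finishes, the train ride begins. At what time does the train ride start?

Boarding starts at 07:52 + 92 min = 09:24.
Boarding ends at 09:24 + 59 min = 10:23.
The flight ends at 10:23 − 102 min = 08:41.
The train ride starts at 08:41 + 20 min = 09:01.

09:01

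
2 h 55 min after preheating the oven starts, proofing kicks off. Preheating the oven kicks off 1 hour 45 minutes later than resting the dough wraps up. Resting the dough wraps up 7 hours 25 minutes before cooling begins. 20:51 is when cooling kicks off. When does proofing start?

Resting the dough ends at 20:51 − 445 min = 13:26.
Preheating the oven starts at 13:26 + 105 min = 15:11.
Proofing starts at 15:11 + 175 min = 18:06.

18:06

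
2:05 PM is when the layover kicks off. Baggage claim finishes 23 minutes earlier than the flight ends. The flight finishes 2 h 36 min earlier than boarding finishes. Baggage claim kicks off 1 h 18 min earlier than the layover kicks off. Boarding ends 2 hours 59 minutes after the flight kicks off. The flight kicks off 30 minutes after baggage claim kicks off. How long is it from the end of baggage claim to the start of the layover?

Baggage claim starts at 2:05 PM − 78 min = 12:47 PM.
The flight starts at 12:47 PM + 30 min = 1:17 PM.
Boarding ends at 1:17 PM + 179 min = 4:16 PM.
The flight ends at 4:16 PM − 156 min = 1:40 PM.
Baggage claim ends at 1:40 PM − 23 min = 1:17 PM.
From 1:17 PM to 2:05 PM is 48 minutes.

48 minutes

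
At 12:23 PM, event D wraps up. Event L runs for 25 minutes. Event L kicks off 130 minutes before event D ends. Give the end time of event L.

Event L starts at 12:23 PM − 130 min = 10:13 AM.
Event L ends at 10:13 AM + 25 min = 10:38 AM.

10:38 AM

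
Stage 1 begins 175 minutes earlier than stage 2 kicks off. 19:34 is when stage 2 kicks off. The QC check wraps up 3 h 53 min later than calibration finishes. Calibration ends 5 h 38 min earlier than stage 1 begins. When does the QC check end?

Stage 1 starts at 19:34 − 175 min = 16:39.
Calibration ends at 16:39 − 338 min = 11:01.
The QC check ends at 11:01 + 233 min = 14:54.

14:54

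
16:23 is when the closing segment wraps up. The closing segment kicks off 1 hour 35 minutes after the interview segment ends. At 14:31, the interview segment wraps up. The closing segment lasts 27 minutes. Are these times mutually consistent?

No

The closing segment starts at 14:31 + 95 min = 16:06.
The closing segment ends at 16:06 + 27 min = 16:33.
But the closing segment is also said to end at 16:23 — a 10-minute conflict.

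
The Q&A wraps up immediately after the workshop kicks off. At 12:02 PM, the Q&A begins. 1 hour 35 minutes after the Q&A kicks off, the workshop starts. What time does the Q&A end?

1:37 PM

The workshop starts at 12:02 PM + 95 min = 1:37 PM.
So the Q&A ends at 1:37 PM.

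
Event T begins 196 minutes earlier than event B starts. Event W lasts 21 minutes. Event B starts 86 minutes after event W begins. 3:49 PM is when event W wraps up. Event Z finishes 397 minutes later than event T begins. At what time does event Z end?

Event W starts at 3:49 PM − 21 min = 3:28 PM.
Event B starts at 3:28 PM + 86 min = 4:54 PM.
Event T starts at 4:54 PM − 196 min = 1:38 PM.
Event Z ends at 1:38 PM + 397 min = 8:15 PM.

8:15 PM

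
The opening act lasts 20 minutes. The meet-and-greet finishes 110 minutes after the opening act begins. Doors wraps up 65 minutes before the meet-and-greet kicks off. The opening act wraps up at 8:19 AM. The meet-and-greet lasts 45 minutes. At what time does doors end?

The opening act starts at 8:19 AM − 20 min = 7:59 AM.
The meet-and-greet ends at 7:59 AM + 110 min = 9:49 AM.
The meet-and-greet starts at 9:49 AM − 45 min = 9:04 AM.
Doors ends at 9:04 AM − 65 min = 7:59 AM.

7:59 AM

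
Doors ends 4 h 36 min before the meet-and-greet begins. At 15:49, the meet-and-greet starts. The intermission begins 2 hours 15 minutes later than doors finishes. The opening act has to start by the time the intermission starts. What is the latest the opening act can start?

Doors ends at 15:49 − 276 min = 11:13.
The intermission starts at 11:13 + 135 min = 13:28.
The opening act is bounded by the intermission, so the latest it can start is 13:28.

13:28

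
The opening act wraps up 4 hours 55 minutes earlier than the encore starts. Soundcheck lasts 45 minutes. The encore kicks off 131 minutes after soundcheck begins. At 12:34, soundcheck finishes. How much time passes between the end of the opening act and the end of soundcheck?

209 minutes

Soundcheck starts at 12:34 − 45 min = 11:49.
The encore starts at 11:49 + 131 min = 14:00.
The opening act ends at 14:00 − 295 min = 09:05.
From 09:05 to 12:34 is 209 minutes.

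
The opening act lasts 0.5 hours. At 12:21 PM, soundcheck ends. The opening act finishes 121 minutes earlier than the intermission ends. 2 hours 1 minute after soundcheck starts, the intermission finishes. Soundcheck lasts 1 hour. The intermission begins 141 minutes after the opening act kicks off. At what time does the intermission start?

Soundcheck starts at 12:21 PM − 60 min = 11:21 AM.
The intermission ends at 11:21 AM + 121 min = 1:22 PM.
The opening act ends at 1:22 PM − 121 min = 11:21 AM.
The opening act starts at 11:21 AM − 30 min = 10:51 AM.
The intermission starts at 10:51 AM + 141 min = 1:12 PM.

1:12 PM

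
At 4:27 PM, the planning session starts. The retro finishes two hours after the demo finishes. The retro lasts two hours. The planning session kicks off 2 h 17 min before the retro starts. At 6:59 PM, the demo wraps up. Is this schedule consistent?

The retro ends at 6:59 PM + 120 min = 8:59 PM.
The retro starts at 8:59 PM − 120 min = 6:59 PM.
The planning session starts at 6:59 PM − 137 min = 4:42 PM.
But the planning session is also said to start at 4:27 PM — a 15-minute conflict.

No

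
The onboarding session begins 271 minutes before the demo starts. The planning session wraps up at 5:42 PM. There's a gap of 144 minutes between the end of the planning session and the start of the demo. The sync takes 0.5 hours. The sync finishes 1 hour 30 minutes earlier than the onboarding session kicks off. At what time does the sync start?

1:35 PM

The demo starts at 5:42 PM + 144 min = 8:06 PM.
The onboarding session starts at 8:06 PM − 271 min = 3:35 PM.
The sync ends at 3:35 PM − 90 min = 2:05 PM.
The sync starts at 2:05 PM − 30 min = 1:35 PM.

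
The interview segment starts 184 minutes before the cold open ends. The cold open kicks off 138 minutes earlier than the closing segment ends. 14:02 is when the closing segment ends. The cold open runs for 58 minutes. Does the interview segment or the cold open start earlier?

The cold open starts at 14:02 − 138 min = 11:44.
The cold open ends at 11:44 + 58 min = 12:42.
The interview segment starts at 12:42 − 184 min = 09:38.
The interview segment starts at 09:38 and the cold open starts at 11:44, so the interview segment is first.

the interview segment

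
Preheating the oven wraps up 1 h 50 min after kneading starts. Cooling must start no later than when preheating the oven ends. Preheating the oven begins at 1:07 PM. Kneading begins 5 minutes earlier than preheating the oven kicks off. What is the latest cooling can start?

Kneading starts at 1:07 PM − 5 min = 1:02 PM.
Preheating the oven ends at 1:02 PM + 110 min = 2:52 PM.
Cooling is bounded by preheating the oven, so the latest it can start is 2:52 PM.

2:52 PM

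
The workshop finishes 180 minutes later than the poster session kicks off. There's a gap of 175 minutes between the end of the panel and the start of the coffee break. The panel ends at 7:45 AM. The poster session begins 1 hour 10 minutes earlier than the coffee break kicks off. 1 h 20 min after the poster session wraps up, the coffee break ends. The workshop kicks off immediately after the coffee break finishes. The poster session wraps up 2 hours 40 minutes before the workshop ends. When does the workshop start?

11:10 AM

The coffee break starts at 7:45 AM + 175 min = 10:40 AM.
The poster session starts at 10:40 AM − 70 min = 9:30 AM.
The workshop ends at 9:30 AM + 180 min = 12:30 PM.
The poster session ends at 12:30 PM − 160 min = 9:50 AM.
The coffee break ends at 9:50 AM + 80 min = 11:10 AM.
So the workshop starts at 11:10 AM.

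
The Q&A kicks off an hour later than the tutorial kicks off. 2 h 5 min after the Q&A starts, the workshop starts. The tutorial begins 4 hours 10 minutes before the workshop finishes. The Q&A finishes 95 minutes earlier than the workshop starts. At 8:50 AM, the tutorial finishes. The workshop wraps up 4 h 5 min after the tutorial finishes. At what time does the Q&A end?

10:15 AM

The workshop ends at 8:50 AM + 245 min = 12:55 PM.
The tutorial starts at 12:55 PM − 250 min = 8:45 AM.
The Q&A starts at 8:45 AM + 60 min = 9:45 AM.
The workshop starts at 9:45 AM + 125 min = 11:50 AM.
The Q&A ends at 11:50 AM − 95 min = 10:15 AM.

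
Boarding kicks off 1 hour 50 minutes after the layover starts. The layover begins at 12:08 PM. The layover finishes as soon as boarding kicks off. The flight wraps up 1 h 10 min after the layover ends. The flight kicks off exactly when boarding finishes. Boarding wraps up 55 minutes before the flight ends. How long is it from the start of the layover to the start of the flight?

Boarding starts at 12:08 PM + 110 min = 1:58 PM.
So the layover ends at 1:58 PM.
The flight ends at 1:58 PM + 70 min = 3:08 PM.
Boarding ends at 3:08 PM − 55 min = 2:13 PM.
So the flight starts at 2:13 PM.
From 12:08 PM to 2:13 PM is 2 h 5 min.

2 h 5 min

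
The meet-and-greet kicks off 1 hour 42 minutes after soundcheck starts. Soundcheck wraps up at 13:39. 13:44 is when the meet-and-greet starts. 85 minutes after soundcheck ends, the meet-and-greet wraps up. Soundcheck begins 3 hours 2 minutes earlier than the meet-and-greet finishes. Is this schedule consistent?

The meet-and-greet ends at 13:39 + 85 min = 15:04.
Soundcheck starts at 15:04 − 182 min = 12:02.
The meet-and-greet starts at 12:02 + 102 min = 13:44.
That matches the stated 13:44, so the schedule is consistent.

Yes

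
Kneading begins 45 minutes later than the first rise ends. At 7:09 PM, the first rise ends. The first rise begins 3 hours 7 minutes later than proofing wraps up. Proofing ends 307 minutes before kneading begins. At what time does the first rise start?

5:54 PM

Kneading starts at 7:09 PM + 45 min = 7:54 PM.
Proofing ends at 7:54 PM − 307 min = 2:47 PM.
The first rise starts at 2:47 PM + 187 min = 5:54 PM.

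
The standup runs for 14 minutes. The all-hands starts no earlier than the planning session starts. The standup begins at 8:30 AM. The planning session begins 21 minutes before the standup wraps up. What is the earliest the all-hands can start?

The standup ends at 8:30 AM + 14 min = 8:44 AM.
The planning session starts at 8:44 AM − 21 min = 8:23 AM.
The all-hands is bounded by the planning session, so the earliest it can start is 8:23 AM.

8:23 AM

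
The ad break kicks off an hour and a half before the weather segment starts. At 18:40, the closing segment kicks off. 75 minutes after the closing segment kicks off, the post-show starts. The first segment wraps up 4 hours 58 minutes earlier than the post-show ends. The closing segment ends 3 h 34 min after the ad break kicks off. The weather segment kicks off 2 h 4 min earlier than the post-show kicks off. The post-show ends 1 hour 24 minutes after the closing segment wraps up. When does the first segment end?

16:21

The post-show starts at 18:40 + 75 min = 19:55.
The weather segment starts at 19:55 − 124 min = 17:51.
The ad break starts at 17:51 − 90 min = 16:21.
The closing segment ends at 16:21 + 214 min = 19:55.
The post-show ends at 19:55 + 84 min = 21:19.
The first segment ends at 21:19 − 298 min = 16:21.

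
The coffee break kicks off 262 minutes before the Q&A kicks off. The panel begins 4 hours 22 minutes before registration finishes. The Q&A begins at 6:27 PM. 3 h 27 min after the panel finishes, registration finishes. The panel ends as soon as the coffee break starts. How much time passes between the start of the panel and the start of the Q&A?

The coffee break starts at 6:27 PM − 262 min = 2:05 PM.
So the panel ends at 2:05 PM.
Registration ends at 2:05 PM + 207 min = 5:32 PM.
The panel starts at 5:32 PM − 262 min = 1:10 PM.
From 1:10 PM to 6:27 PM is 5 h 17 min.

5 h 17 min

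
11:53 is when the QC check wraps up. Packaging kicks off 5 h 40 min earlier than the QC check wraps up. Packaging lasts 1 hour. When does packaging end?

07:13

Packaging starts at 11:53 − 340 min = 06:13.
Packaging ends at 06:13 + 60 min = 07:13.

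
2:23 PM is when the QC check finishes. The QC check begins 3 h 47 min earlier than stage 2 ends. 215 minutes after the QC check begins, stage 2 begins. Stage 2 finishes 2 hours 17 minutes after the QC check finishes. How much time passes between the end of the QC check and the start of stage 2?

Stage 2 ends at 2:23 PM + 137 min = 4:40 PM.
The QC check starts at 4:40 PM − 227 min = 12:53 PM.
Stage 2 starts at 12:53 PM + 215 min = 4:28 PM.
From 2:23 PM to 4:28 PM is 2 h 5 min.

2 h 5 min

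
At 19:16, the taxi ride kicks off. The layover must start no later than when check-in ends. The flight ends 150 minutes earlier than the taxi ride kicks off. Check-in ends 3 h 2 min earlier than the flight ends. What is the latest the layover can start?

13:44

The flight ends at 19:16 − 150 min = 16:46.
Check-in ends at 16:46 − 182 min = 13:44.
The layover is bounded by check-in, so the latest it can start is 13:44.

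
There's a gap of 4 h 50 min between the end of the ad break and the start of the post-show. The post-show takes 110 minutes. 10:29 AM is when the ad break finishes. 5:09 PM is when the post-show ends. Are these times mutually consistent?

Yes

The post-show starts at 10:29 AM + 290 min = 3:19 PM.
The post-show ends at 3:19 PM + 110 min = 5:09 PM.
That matches the stated 5:09 PM, so the schedule is consistent.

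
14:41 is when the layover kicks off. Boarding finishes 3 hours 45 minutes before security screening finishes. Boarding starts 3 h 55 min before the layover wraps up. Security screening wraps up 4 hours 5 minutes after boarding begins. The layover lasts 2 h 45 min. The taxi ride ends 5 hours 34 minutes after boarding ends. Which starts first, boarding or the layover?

boarding

The layover ends at 14:41 + 165 min = 17:26.
Boarding starts at 17:26 − 235 min = 13:31.
Boarding starts at 13:31 and the layover starts at 14:41, so boarding is first.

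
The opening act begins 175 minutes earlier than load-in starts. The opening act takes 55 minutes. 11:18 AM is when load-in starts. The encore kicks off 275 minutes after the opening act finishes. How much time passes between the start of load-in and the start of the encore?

2 hours 35 minutes

The opening act starts at 11:18 AM − 175 min = 8:23 AM.
The opening act ends at 8:23 AM + 55 min = 9:18 AM.
The encore starts at 9:18 AM + 275 min = 1:53 PM.
From 11:18 AM to 1:53 PM is 2 hours 35 minutes.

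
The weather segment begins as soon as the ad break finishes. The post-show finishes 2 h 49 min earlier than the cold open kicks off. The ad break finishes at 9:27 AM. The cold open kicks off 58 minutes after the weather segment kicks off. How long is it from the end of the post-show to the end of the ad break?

111 minutes

The weather segment starts at 9:27 AM.
The cold open starts at 9:27 AM + 58 min = 10:25 AM.
The post-show ends at 10:25 AM − 169 min = 7:36 AM.
From 7:36 AM to 9:27 AM is 111 minutes.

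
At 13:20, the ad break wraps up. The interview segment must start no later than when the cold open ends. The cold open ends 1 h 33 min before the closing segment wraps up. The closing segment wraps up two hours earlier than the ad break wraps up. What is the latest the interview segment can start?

The closing segment ends at 13:20 − 120 min = 11:20.
The cold open ends at 11:20 − 93 min = 09:47.
The interview segment is bounded by the cold open, so the latest it can start is 09:47.

09:47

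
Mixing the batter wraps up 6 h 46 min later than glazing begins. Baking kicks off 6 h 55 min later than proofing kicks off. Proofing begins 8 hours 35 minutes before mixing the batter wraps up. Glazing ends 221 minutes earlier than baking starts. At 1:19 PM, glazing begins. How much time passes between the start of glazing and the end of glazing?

Mixing the batter ends at 1:19 PM + 406 min = 8:05 PM.
Proofing starts at 8:05 PM − 515 min = 11:30 AM.
Baking starts at 11:30 AM + 415 min = 6:25 PM.
Glazing ends at 6:25 PM − 221 min = 2:44 PM.
From 1:19 PM to 2:44 PM is 1 hour 25 minutes.

1 hour 25 minutes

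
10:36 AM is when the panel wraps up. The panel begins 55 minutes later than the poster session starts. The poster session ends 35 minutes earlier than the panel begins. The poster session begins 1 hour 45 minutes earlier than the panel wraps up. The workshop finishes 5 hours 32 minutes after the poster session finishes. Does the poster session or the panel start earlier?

The poster session starts at 10:36 AM − 105 min = 8:51 AM.
The panel starts at 8:51 AM + 55 min = 9:46 AM.
The poster session starts at 8:51 AM and the panel starts at 9:46 AM, so the poster session is first.

the poster session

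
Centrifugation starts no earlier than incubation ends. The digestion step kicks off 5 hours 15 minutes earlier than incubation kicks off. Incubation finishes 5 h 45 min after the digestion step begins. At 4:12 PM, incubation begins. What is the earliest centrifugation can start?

The digestion step starts at 4:12 PM − 315 min = 10:57 AM.
Incubation ends at 10:57 AM + 345 min = 4:42 PM.
Centrifugation is bounded by incubation, so the earliest it can start is 4:42 PM.

4:42 PM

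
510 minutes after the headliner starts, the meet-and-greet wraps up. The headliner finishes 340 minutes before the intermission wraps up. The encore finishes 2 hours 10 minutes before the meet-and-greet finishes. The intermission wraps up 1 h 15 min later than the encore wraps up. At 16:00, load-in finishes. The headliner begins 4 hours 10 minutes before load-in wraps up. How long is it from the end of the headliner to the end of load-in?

135 minutes

The headliner starts at 16:00 − 250 min = 11:50.
The meet-and-greet ends at 11:50 + 510 min = 20:20.
The encore ends at 20:20 − 130 min = 18:10.
The intermission ends at 18:10 + 75 min = 19:25.
The headliner ends at 19:25 − 340 min = 13:45.
From 13:45 to 16:00 is 135 minutes.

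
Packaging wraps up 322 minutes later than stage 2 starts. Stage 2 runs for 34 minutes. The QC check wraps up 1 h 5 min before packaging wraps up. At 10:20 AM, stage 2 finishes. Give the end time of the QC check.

2:03 PM

Stage 2 starts at 10:20 AM − 34 min = 9:46 AM.
Packaging ends at 9:46 AM + 322 min = 3:08 PM.
The QC check ends at 3:08 PM − 65 min = 2:03 PM.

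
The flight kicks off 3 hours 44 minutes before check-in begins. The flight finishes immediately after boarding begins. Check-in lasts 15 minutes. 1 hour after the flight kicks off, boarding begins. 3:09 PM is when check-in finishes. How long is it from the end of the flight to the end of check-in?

Check-in starts at 3:09 PM − 15 min = 2:54 PM.
The flight starts at 2:54 PM − 224 min = 11:10 AM.
Boarding starts at 11:10 AM + 60 min = 12:10 PM.
So the flight ends at 12:10 PM.
From 12:10 PM to 3:09 PM is 2 h 59 min.

2 h 59 min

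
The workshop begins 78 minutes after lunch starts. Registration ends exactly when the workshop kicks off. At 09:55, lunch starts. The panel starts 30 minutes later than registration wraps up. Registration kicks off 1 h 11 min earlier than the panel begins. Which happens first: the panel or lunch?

The workshop starts at 09:55 + 78 min = 11:13.
So registration ends at 11:13.
The panel starts at 11:13 + 30 min = 11:43.
The panel starts at 11:43 and lunch starts at 09:55, so lunch is first.

lunch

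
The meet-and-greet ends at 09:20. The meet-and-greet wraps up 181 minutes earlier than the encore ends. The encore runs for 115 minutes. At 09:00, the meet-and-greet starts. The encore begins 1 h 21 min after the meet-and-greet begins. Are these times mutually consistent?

The encore starts at 09:00 + 81 min = 10:21.
The encore ends at 10:21 + 115 min = 12:16.
The meet-and-greet ends at 12:16 − 181 min = 09:15.
But the meet-and-greet is also said to end at 09:20 — a 5-minute conflict.

No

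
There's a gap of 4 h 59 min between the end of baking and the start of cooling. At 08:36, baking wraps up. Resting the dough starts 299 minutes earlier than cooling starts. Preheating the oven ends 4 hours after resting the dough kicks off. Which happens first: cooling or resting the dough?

resting the dough

Cooling starts at 08:36 + 299 min = 13:35.
Resting the dough starts at 13:35 − 299 min = 08:36.
Cooling starts at 13:35 and resting the dough starts at 08:36, so resting the dough is first.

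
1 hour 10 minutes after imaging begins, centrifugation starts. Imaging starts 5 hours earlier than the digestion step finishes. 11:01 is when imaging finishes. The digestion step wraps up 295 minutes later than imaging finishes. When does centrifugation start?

12:06

The digestion step ends at 11:01 + 295 min = 15:56.
Imaging starts at 15:56 − 300 min = 10:56.
Centrifugation starts at 10:56 + 70 min = 12:06.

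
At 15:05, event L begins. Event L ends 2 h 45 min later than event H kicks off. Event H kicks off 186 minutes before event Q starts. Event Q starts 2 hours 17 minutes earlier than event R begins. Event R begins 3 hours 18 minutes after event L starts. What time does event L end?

Event R starts at 15:05 + 198 min = 18:23.
Event Q starts at 18:23 − 137 min = 16:06.
Event H starts at 16:06 − 186 min = 13:00.
Event L ends at 13:00 + 165 min = 15:45.

15:45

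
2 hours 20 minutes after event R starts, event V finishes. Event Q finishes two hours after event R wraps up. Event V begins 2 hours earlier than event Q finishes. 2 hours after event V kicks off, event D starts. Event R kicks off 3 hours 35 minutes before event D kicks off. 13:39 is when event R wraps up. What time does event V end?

14:24

Event Q ends at 13:39 + 120 min = 15:39.
Event V starts at 15:39 − 120 min = 13:39.
Event D starts at 13:39 + 120 min = 15:39.
Event R starts at 15:39 − 215 min = 12:04.
Event V ends at 12:04 + 140 min = 14:24.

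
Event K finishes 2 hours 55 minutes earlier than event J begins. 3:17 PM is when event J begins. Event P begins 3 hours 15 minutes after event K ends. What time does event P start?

3:37 PM

Event K ends at 3:17 PM − 175 min = 12:22 PM.
Event P starts at 12:22 PM + 195 min = 3:37 PM.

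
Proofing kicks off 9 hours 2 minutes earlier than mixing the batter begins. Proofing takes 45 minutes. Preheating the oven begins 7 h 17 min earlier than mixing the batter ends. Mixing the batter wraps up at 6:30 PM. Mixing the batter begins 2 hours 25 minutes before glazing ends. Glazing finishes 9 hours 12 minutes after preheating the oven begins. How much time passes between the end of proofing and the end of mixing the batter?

527 minutes

Preheating the oven starts at 6:30 PM − 437 min = 11:13 AM.
Glazing ends at 11:13 AM + 552 min = 8:25 PM.
Mixing the batter starts at 8:25 PM − 145 min = 6:00 PM.
Proofing starts at 6:00 PM − 542 min = 8:58 AM.
Proofing ends at 8:58 AM + 45 min = 9:43 AM.
From 9:43 AM to 6:30 PM is 527 minutes.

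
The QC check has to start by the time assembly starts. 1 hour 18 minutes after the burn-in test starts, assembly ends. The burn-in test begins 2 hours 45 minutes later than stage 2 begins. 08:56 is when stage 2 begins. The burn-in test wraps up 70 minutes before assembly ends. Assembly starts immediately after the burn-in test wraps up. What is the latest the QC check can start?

11:49

The burn-in test starts at 08:56 + 165 min = 11:41.
Assembly ends at 11:41 + 78 min = 12:59.
The burn-in test ends at 12:59 − 70 min = 11:49.
So assembly starts at 11:49.
The QC check is bounded by assembly, so the latest it can start is 11:49.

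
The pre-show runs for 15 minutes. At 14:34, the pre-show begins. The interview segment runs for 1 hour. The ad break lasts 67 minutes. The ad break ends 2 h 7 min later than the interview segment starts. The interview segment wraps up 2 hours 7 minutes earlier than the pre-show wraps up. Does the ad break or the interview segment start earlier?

the interview segment

The pre-show ends at 14:34 + 15 min = 14:49.
The interview segment ends at 14:49 − 127 min = 12:42.
The interview segment starts at 12:42 − 60 min = 11:42.
The ad break ends at 11:42 + 127 min = 13:49.
The ad break starts at 13:49 − 67 min = 12:42.
The ad break starts at 12:42 and the interview segment starts at 11:42, so the interview segment is first.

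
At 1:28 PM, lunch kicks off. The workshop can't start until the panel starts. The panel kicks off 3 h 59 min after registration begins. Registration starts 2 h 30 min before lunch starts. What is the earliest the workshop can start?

2:57 PM

Registration starts at 1:28 PM − 150 min = 10:58 AM.
The panel starts at 10:58 AM + 239 min = 2:57 PM.
The workshop is bounded by the panel, so the earliest it can start is 2:57 PM.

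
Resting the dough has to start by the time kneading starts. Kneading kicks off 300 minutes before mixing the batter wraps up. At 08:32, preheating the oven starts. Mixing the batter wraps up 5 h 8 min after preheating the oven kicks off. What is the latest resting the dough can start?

Mixing the batter ends at 08:32 + 308 min = 13:40.
Kneading starts at 13:40 − 300 min = 08:40.
Resting the dough is bounded by kneading, so the latest it can start is 08:40.

08:40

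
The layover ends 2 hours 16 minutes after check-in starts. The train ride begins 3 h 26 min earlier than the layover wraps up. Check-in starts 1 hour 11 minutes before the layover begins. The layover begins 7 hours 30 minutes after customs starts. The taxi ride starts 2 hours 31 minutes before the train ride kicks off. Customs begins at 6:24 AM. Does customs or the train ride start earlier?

customs

The layover starts at 6:24 AM + 450 min = 1:54 PM.
Check-in starts at 1:54 PM − 71 min = 12:43 PM.
The layover ends at 12:43 PM + 136 min = 2:59 PM.
The train ride starts at 2:59 PM − 206 min = 11:33 AM.
Customs starts at 6:24 AM and the train ride starts at 11:33 AM, so customs is first.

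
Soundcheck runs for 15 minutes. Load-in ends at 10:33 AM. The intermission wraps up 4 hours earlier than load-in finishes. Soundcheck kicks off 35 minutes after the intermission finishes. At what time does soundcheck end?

7:23 AM

The intermission ends at 10:33 AM − 240 min = 6:33 AM.
Soundcheck starts at 6:33 AM + 35 min = 7:08 AM.
Soundcheck ends at 7:08 AM + 15 min = 7:23 AM.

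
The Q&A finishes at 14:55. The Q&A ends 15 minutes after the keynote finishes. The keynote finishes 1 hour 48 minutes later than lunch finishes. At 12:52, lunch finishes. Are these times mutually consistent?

Yes

The keynote ends at 12:52 + 108 min = 14:40.
The Q&A ends at 14:40 + 15 min = 14:55.
That matches the stated 14:55, so the schedule is consistent.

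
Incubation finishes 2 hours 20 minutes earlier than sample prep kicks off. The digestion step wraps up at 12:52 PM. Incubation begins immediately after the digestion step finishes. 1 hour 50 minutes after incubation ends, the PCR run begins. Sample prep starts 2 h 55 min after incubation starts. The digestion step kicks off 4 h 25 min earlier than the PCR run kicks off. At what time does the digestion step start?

10:52 AM

Incubation starts at 12:52 PM.
Sample prep starts at 12:52 PM + 175 min = 3:47 PM.
Incubation ends at 3:47 PM − 140 min = 1:27 PM.
The PCR run starts at 1:27 PM + 110 min = 3:17 PM.
The digestion step starts at 3:17 PM − 265 min = 10:52 AM.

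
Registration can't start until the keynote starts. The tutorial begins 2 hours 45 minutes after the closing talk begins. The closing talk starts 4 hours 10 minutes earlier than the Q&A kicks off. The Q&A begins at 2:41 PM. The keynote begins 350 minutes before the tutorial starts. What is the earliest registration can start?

The closing talk starts at 2:41 PM − 250 min = 10:31 AM.
The tutorial starts at 10:31 AM + 165 min = 1:16 PM.
The keynote starts at 1:16 PM − 350 min = 7:26 AM.
Registration is bounded by the keynote, so the earliest it can start is 7:26 AM.

7:26 AM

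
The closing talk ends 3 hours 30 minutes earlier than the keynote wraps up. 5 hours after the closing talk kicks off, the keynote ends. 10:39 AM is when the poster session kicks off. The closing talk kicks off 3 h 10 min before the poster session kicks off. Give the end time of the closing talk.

8:59 AM

The closing talk starts at 10:39 AM − 190 min = 7:29 AM.
The keynote ends at 7:29 AM + 300 min = 12:29 PM.
The closing talk ends at 12:29 PM − 210 min = 8:59 AM.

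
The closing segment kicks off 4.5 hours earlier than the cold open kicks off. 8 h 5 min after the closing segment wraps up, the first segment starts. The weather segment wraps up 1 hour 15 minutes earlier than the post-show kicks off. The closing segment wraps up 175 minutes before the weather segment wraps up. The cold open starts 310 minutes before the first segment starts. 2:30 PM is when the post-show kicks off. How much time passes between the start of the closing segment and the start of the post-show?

5 hours 45 minutes

The weather segment ends at 2:30 PM − 75 min = 1:15 PM.
The closing segment ends at 1:15 PM − 175 min = 10:20 AM.
The first segment starts at 10:20 AM + 485 min = 6:25 PM.
The cold open starts at 6:25 PM − 310 min = 1:15 PM.
The closing segment starts at 1:15 PM − 270 min = 8:45 AM.
From 8:45 AM to 2:30 PM is 5 hours 45 minutes.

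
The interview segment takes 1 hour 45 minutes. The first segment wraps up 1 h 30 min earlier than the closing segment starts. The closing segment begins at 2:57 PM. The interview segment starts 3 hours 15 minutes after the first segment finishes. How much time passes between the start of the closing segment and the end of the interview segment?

3 hours 30 minutes

The first segment ends at 2:57 PM − 90 min = 1:27 PM.
The interview segment starts at 1:27 PM + 195 min = 4:42 PM.
The interview segment ends at 4:42 PM + 105 min = 6:27 PM.
From 2:57 PM to 6:27 PM is 3 hours 30 minutes.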